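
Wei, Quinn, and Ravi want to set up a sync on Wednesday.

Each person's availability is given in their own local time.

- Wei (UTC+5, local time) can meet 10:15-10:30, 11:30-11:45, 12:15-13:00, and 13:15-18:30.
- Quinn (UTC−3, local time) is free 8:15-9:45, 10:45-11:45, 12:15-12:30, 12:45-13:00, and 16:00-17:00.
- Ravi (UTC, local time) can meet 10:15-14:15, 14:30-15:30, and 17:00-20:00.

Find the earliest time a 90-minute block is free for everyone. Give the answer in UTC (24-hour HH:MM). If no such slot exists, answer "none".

11:15

Wei → UTC: 05:15–05:30, 06:30–06:45, 07:15–08:00, 08:15–13:30.
Quinn → UTC: 11:15–12:45, 13:45–14:45, 15:15–15:30, 15:45–16:00, 19:00–20:00.
Ravi → UTC: 10:15–14:15, 14:30–15:30, 17:00–20:00.
Wei ∩ Quinn: 11:15–12:45.
Wei ∩ Quinn ∩ Ravi: 11:15–12:45.
Windows ≥ 90 min: 11:15–12:45.
Earliest such window starts at 11:15.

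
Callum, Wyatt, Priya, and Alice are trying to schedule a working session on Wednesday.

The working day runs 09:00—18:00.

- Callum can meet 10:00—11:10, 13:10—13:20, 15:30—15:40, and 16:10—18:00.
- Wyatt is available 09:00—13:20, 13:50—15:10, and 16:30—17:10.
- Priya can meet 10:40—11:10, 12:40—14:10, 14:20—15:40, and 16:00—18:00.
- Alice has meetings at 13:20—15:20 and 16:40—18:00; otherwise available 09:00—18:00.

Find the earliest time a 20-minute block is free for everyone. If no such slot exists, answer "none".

10:40

Alice free within 09:00–18:00: 09:00–13:20, 15:20–16:40.
Callum ∩ Wyatt: 10:00–11:10, 13:10–13:20, 16:30–17:10.
Callum ∩ Wyatt ∩ Priya: 10:40–11:10, 13:10–13:20, 16:30–17:10.
Callum ∩ Wyatt ∩ Priya ∩ Alice: 10:40–11:10, 13:10–13:20, 16:30–16:40.
Windows ≥ 20 min: 10:40–11:10.
Earliest such window starts at 10:40.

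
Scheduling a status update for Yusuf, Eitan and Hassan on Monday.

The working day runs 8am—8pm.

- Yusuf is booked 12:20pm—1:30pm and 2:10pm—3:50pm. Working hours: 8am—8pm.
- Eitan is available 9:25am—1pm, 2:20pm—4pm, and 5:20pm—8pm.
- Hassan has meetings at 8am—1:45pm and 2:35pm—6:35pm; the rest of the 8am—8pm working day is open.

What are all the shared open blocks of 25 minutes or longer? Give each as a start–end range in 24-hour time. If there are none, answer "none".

Yusuf free within 08:00–20:00: 08:00–12:20, 13:30–14:10, 15:50–20:00.
Hassan free within 08:00–20:00: 13:45–14:35, 18:35–20:00.
Yusuf ∩ Eitan: 09:25–12:20, 15:50–16:00, 17:20–20:00.
Yusuf ∩ Eitan ∩ Hassan: 18:35–20:00.
Windows ≥ 25 min: 18:35–20:00.

18:35–20:00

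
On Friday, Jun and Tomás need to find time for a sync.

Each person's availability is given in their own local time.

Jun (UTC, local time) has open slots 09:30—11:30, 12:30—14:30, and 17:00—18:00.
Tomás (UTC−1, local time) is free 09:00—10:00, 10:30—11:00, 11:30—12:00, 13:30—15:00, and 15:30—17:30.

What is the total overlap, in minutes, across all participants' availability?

Jun → UTC: 09:30–11:30, 12:30–14:30, 17:00–18:00.
Tomás → UTC: 10:00–11:00, 11:30–12:00, 12:30–13:00, 14:30–16:00, 16:30–18:30.
Jun ∩ Tomás: 10:00–11:00, 12:30–13:00, 17:00–18:00.
Total common minutes: 60 + 30 + 60 = 150.

150 minutes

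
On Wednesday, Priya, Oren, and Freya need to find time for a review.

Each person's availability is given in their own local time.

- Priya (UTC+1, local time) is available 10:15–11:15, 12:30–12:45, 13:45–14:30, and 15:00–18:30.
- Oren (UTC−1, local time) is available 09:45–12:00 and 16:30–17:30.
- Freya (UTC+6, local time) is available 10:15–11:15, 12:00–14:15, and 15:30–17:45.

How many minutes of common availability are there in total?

Priya → UTC: 09:15–10:15, 11:30–11:45, 12:45–13:30, 14:00–17:30.
Oren → UTC: 10:45–13:00, 17:30–18:30.
Freya → UTC: 04:15–05:15, 06:00–08:15, 09:30–11:45.
Priya ∩ Oren: 11:30–11:45, 12:45–13:00.
Priya ∩ Oren ∩ Freya: 11:30–11:45.
Total common minutes: 15.

15 minutes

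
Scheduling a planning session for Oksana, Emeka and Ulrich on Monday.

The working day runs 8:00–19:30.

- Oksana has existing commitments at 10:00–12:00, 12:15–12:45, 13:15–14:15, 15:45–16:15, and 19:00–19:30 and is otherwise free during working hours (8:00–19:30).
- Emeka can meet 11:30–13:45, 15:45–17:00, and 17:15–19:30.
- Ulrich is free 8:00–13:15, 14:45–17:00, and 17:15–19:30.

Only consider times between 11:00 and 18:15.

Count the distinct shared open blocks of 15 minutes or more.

4

Oksana free within 08:00–19:30: 08:00–10:00, 12:00–12:15, 12:45–13:15, 14:15–15:45, 16:15–19:00.
Oksana ∩ Emeka: 12:00–12:15, 12:45–13:15, 16:15–17:00, 17:15–19:00.
Oksana ∩ Emeka ∩ Ulrich: 12:00–12:15, 12:45–13:15, 16:15–17:00, 17:15–19:00.
Restricted to 11:00–18:15: 12:00–12:15, 12:45–13:15, 16:15–17:00, 17:15–18:15.
Windows ≥ 15 min: 12:00–12:15, 12:45–13:15, 16:15–17:00, 17:15–18:15.
That's 4 windows.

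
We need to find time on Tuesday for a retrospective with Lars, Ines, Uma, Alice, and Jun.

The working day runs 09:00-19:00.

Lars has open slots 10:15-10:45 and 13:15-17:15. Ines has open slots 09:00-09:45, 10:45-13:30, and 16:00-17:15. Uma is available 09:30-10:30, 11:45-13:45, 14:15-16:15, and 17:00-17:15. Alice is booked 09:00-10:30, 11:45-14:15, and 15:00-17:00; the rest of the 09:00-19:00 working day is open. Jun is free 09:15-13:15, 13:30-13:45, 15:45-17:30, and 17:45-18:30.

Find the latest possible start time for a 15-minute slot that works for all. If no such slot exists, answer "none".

Alice free within 09:00–19:00: 10:30–11:45, 14:15–15:00, 17:00–19:00.
Lars ∩ Ines: 13:15–13:30, 16:00–17:15.
Lars ∩ Ines ∩ Uma: 13:15–13:30, 16:00–16:15, 17:00–17:15.
Lars ∩ Ines ∩ Uma ∩ Alice: 17:00–17:15.
Lars ∩ Ines ∩ Uma ∩ Alice ∩ Jun: 17:00–17:15.
Windows ≥ 15 min: 17:00–17:15.
Latest start in the last window 17:00–17:15 is 17:15 − 15 min = 17:00.

17:00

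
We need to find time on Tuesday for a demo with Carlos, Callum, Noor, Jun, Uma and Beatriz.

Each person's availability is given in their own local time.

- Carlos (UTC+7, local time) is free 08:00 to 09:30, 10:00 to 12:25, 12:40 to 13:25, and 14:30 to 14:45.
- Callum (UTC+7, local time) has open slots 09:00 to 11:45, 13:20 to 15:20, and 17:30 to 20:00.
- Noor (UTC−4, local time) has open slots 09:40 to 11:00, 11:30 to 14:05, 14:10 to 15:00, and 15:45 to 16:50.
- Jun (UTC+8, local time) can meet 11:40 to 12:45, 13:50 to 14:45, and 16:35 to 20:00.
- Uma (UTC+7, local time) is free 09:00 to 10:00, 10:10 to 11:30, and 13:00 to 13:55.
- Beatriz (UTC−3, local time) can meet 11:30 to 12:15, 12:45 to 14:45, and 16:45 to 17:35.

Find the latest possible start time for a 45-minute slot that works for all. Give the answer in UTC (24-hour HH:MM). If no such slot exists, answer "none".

none

Carlos → UTC: 01:00–02:30, 03:00–05:25, 05:40–06:25, 07:30–07:45.
Callum → UTC: 02:00–04:45, 06:20–08:20, 10:30–13:00.
Noor → UTC: 13:40–15:00, 15:30–18:05, 18:10–19:00, 19:45–20:50.
Jun → UTC: 03:40–04:45, 05:50–06:45, 08:35–12:00.
Uma → UTC: 02:00–03:00, 03:10–04:30, 06:00–06:55.
Beatriz → UTC: 14:30–15:15, 15:45–17:45, 19:45–20:35.
Carlos ∩ Callum: 02:00–02:30, 03:00–04:45, 06:20–06:25, 07:30–07:45.
Carlos ∩ Callum ∩ Noor: (none).
Carlos ∩ Callum ∩ Noor ∩ Jun: (none).
Carlos ∩ Callum ∩ Noor ∩ Jun ∩ Uma: (none).
Carlos ∩ Callum ∩ Noor ∩ Jun ∩ Uma ∩ Beatriz: (none).
Windows ≥ 45 min: (none).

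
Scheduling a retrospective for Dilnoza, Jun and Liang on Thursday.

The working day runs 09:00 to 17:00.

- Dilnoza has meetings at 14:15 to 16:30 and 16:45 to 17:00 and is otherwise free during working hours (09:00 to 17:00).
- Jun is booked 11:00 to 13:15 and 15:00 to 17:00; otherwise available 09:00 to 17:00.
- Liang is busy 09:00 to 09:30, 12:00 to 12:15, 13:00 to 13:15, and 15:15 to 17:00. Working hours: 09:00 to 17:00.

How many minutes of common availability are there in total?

150 minutes

Dilnoza free within 09:00–17:00: 09:00–14:15, 16:30–16:45.
Jun free within 09:00–17:00: 09:00–11:00, 13:15–15:00.
Liang free within 09:00–17:00: 09:30–12:00, 12:15–13:00, 13:15–15:15.
Dilnoza ∩ Jun: 09:00–11:00, 13:15–14:15.
Dilnoza ∩ Jun ∩ Liang: 09:30–11:00, 13:15–14:15.
Total common minutes: 90 + 60 = 150.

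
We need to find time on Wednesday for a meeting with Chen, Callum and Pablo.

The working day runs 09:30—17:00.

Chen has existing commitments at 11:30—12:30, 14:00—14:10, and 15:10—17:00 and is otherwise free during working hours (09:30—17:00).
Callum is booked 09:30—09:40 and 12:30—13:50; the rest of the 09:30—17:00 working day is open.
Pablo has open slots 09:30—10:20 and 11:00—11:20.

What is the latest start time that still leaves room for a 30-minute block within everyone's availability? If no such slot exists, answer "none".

Chen free within 09:30–17:00: 09:30–11:30, 12:30–14:00, 14:10–15:10.
Callum free within 09:30–17:00: 09:40–12:30, 13:50–17:00.
Chen ∩ Callum: 09:40–11:30, 13:50–14:00, 14:10–15:10.
Chen ∩ Callum ∩ Pablo: 09:40–10:20, 11:00–11:20.
Windows ≥ 30 min: 09:40–10:20.
Latest start in the last window 09:40–10:20 is 10:20 − 30 min = 09:50.

09:50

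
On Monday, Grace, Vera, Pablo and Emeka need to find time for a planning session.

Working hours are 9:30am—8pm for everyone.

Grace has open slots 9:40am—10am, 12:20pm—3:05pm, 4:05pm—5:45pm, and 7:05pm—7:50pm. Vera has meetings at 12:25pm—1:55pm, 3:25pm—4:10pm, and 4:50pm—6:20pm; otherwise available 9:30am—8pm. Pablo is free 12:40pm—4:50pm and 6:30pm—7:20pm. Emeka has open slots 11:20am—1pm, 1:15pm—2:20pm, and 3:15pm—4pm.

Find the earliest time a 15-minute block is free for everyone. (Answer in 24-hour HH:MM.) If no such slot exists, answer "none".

13:55

Vera free within 09:30–20:00: 09:30–12:25, 13:55–15:25, 16:10–16:50, 18:20–20:00.
Grace ∩ Vera: 09:40–10:00, 12:20–12:25, 13:55–15:05, 16:10–16:50, 19:05–19:50.
Grace ∩ Vera ∩ Pablo: 13:55–15:05, 16:10–16:50, 19:05–19:20.
Grace ∩ Vera ∩ Pablo ∩ Emeka: 13:55–14:20.
Windows ≥ 15 min: 13:55–14:20.
Earliest such window starts at 13:55.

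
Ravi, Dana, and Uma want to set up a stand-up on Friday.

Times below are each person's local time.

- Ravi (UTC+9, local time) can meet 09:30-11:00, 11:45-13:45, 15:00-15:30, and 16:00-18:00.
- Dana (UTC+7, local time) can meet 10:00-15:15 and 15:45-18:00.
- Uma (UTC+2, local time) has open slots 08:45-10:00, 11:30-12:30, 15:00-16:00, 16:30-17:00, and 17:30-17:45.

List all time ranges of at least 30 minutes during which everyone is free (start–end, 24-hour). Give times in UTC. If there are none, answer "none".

Ravi → UTC: 00:30–02:00, 02:45–04:45, 06:00–06:30, 07:00–09:00.
Dana → UTC: 03:00–08:15, 08:45–11:00.
Uma → UTC: 06:45–08:00, 09:30–10:30, 13:00–14:00, 14:30–15:00, 15:30–15:45.
Ravi ∩ Dana: 03:00–04:45, 06:00–06:30, 07:00–08:15, 08:45–09:00.
Ravi ∩ Dana ∩ Uma: 07:00–08:00.
Windows ≥ 30 min: 07:00–08:00.

07:00–08:00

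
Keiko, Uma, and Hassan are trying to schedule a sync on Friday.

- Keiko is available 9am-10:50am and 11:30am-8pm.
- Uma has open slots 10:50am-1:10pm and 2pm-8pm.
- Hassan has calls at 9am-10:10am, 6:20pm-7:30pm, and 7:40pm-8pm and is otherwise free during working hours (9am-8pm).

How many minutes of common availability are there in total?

Hassan free within 09:00–20:00: 10:10–18:20, 19:30–19:40.
Keiko ∩ Uma: 11:30–13:10, 14:00–20:00.
Keiko ∩ Uma ∩ Hassan: 11:30–13:10, 14:00–18:20, 19:30–19:40.
Total common minutes: 100 + 260 + 10 = 370.

370 minutes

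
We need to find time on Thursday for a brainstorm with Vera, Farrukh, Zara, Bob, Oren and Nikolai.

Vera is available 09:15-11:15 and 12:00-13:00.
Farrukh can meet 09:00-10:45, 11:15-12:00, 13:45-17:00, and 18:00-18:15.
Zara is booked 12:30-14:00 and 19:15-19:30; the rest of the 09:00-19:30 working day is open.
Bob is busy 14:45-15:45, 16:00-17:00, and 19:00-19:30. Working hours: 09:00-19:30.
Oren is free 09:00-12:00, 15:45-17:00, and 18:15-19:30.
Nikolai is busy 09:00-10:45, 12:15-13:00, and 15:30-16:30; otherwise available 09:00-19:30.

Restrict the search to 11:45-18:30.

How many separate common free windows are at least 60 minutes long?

Zara free within 09:00–19:30: 09:00–12:30, 14:00–19:15.
Bob free within 09:00–19:30: 09:00–14:45, 15:45–16:00, 17:00–19:00.
Nikolai free within 09:00–19:30: 10:45–12:15, 13:00–15:30, 16:30–19:30.
Vera ∩ Farrukh: 09:15–10:45.
Vera ∩ Farrukh ∩ Zara: 09:15–10:45.
Vera ∩ Farrukh ∩ Zara ∩ Bob: 09:15–10:45.
Vera ∩ Farrukh ∩ Zara ∩ Bob ∩ Oren: 09:15–10:45.
Vera ∩ Farrukh ∩ Zara ∩ Bob ∩ Oren ∩ Nikolai: (none).
Restricted to 11:45–18:30: (none).
Windows ≥ 60 min: (none).
That's 0 windows.

0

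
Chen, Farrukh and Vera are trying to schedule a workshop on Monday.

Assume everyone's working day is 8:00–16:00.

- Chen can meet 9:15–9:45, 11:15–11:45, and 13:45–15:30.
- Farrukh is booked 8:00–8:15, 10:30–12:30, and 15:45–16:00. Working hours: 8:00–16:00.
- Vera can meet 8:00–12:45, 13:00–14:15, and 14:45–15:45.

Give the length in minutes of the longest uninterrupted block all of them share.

Farrukh free within 08:00–16:00: 08:15–10:30, 12:30–15:45.
Chen ∩ Farrukh: 09:15–09:45, 13:45–15:30.
Chen ∩ Farrukh ∩ Vera: 09:15–09:45, 13:45–14:15, 14:45–15:30.
Common window lengths: 30, 30, 45 min; longest is 45.

45 minutes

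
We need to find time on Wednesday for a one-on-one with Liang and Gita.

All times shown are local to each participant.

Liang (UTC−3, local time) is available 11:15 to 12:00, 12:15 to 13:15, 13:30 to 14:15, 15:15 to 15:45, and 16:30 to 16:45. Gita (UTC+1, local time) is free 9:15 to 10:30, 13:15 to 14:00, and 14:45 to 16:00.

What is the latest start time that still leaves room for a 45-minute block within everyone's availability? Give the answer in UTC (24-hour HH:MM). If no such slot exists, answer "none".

Liang → UTC: 14:15–15:00, 15:15–16:15, 16:30–17:15, 18:15–18:45, 19:30–19:45.
Gita → UTC: 08:15–09:30, 12:15–13:00, 13:45–15:00.
Liang ∩ Gita: 14:15–15:00.
Windows ≥ 45 min: 14:15–15:00.
Latest start in the last window 14:15–15:00 is 15:00 − 45 min = 14:15.

14:15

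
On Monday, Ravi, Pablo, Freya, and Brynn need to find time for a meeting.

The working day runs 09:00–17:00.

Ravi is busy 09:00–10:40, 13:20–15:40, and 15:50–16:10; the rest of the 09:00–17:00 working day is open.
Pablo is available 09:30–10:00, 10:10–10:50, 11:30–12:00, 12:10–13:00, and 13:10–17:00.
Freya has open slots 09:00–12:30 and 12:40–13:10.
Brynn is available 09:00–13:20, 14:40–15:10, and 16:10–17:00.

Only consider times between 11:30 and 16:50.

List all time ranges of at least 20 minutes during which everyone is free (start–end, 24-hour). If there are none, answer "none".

11:30–12:00, 12:10–12:30, 12:40–13:00

Ravi free within 09:00–17:00: 10:40–13:20, 15:40–15:50, 16:10–17:00.
Ravi ∩ Pablo: 10:40–10:50, 11:30–12:00, 12:10–13:00, 13:10–13:20, 15:40–15:50, 16:10–17:00.
Ravi ∩ Pablo ∩ Freya: 10:40–10:50, 11:30–12:00, 12:10–12:30, 12:40–13:00.
Ravi ∩ Pablo ∩ Freya ∩ Brynn: 10:40–10:50, 11:30–12:00, 12:10–12:30, 12:40–13:00.
Restricted to 11:30–16:50: 11:30–12:00, 12:10–12:30, 12:40–13:00.
Windows ≥ 20 min: 11:30–12:00, 12:10–12:30, 12:40–13:00.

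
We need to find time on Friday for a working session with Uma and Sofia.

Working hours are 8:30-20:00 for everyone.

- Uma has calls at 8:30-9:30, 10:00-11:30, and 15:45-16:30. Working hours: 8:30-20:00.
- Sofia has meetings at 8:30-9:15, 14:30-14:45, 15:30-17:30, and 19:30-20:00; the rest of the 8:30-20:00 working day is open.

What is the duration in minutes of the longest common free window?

Uma free within 08:30–20:00: 09:30–10:00, 11:30–15:45, 16:30–20:00.
Sofia free within 08:30–20:00: 09:15–14:30, 14:45–15:30, 17:30–19:30.
Uma ∩ Sofia: 09:30–10:00, 11:30–14:30, 14:45–15:30, 17:30–19:30.
Common window lengths: 30, 180, 45, 120 min; longest is 180.

180 minutes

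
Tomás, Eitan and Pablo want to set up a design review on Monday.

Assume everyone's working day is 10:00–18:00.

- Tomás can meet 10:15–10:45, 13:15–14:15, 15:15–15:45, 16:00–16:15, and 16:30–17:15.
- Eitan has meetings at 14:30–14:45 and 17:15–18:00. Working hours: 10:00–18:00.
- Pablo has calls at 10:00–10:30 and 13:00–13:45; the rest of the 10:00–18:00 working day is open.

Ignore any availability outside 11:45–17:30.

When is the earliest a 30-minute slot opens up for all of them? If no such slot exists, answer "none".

Eitan free within 10:00–18:00: 10:00–14:30, 14:45–17:15.
Pablo free within 10:00–18:00: 10:30–13:00, 13:45–18:00.
Tomás ∩ Eitan: 10:15–10:45, 13:15–14:15, 15:15–15:45, 16:00–16:15, 16:30–17:15.
Tomás ∩ Eitan ∩ Pablo: 10:30–10:45, 13:45–14:15, 15:15–15:45, 16:00–16:15, 16:30–17:15.
Restricted to 11:45–17:30: 13:45–14:15, 15:15–15:45, 16:00–16:15, 16:30–17:15.
Windows ≥ 30 min: 13:45–14:15, 15:15–15:45, 16:30–17:15.
Earliest such window starts at 13:45.

13:45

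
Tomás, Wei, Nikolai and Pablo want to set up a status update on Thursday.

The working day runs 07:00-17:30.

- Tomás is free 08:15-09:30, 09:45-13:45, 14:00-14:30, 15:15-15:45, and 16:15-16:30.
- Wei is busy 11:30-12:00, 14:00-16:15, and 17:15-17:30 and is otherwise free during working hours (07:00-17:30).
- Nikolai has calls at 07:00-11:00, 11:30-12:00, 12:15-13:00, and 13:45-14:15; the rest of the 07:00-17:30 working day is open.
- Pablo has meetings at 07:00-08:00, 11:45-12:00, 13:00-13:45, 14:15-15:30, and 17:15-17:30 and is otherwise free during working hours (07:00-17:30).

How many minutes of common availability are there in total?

Wei free within 07:00–17:30: 07:00–11:30, 12:00–14:00, 16:15–17:15.
Nikolai free within 07:00–17:30: 11:00–11:30, 12:00–12:15, 13:00–13:45, 14:15–17:30.
Pablo free within 07:00–17:30: 08:00–11:45, 12:00–13:00, 13:45–14:15, 15:30–17:15.
Tomás ∩ Wei: 08:15–09:30, 09:45–11:30, 12:00–13:45, 16:15–16:30.
Tomás ∩ Wei ∩ Nikolai: 11:00–11:30, 12:00–12:15, 13:00–13:45, 16:15–16:30.
Tomás ∩ Wei ∩ Nikolai ∩ Pablo: 11:00–11:30, 12:00–12:15, 16:15–16:30.
Total common minutes: 30 + 15 + 15 = 60.

60 minutes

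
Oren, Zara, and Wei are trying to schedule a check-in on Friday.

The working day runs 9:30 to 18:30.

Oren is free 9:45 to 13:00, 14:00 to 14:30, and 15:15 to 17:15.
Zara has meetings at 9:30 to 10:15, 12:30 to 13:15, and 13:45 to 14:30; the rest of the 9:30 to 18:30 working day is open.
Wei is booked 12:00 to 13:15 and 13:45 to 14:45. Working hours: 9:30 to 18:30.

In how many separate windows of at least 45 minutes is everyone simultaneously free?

2

Zara free within 09:30–18:30: 10:15–12:30, 13:15–13:45, 14:30–18:30.
Wei free within 09:30–18:30: 09:30–12:00, 13:15–13:45, 14:45–18:30.
Oren ∩ Zara: 10:15–12:30, 15:15–17:15.
Oren ∩ Zara ∩ Wei: 10:15–12:00, 15:15–17:15.
Windows ≥ 45 min: 10:15–12:00, 15:15–17:15.
That's 2 windows.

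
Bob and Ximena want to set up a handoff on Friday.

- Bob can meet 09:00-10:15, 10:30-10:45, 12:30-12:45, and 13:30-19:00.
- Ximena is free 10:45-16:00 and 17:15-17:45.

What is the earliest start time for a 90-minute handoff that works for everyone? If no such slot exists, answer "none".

Bob ∩ Ximena: 12:30–12:45, 13:30–16:00, 17:15–17:45.
Windows ≥ 90 min: 13:30–16:00.
Earliest such window starts at 13:30.

13:30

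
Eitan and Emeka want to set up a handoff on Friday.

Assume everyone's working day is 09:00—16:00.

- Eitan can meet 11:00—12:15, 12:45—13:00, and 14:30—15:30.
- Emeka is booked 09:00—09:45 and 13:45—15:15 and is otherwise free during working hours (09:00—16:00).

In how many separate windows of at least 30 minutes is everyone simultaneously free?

1

Emeka free within 09:00–16:00: 09:45–13:45, 15:15–16:00.
Eitan ∩ Emeka: 11:00–12:15, 12:45–13:00, 15:15–15:30.
Windows ≥ 30 min: 11:00–12:15.
That's 1 window.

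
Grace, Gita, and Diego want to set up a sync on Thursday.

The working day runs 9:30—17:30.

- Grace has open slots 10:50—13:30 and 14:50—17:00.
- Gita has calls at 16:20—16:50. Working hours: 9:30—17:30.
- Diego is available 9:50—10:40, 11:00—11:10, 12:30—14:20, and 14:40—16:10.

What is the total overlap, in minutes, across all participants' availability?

Gita free within 09:30–17:30: 09:30–16:20, 16:50–17:30.
Grace ∩ Gita: 10:50–13:30, 14:50–16:20, 16:50–17:00.
Grace ∩ Gita ∩ Diego: 11:00–11:10, 12:30–13:30, 14:50–16:10.
Total common minutes: 10 + 60 + 80 = 150.

150 minutes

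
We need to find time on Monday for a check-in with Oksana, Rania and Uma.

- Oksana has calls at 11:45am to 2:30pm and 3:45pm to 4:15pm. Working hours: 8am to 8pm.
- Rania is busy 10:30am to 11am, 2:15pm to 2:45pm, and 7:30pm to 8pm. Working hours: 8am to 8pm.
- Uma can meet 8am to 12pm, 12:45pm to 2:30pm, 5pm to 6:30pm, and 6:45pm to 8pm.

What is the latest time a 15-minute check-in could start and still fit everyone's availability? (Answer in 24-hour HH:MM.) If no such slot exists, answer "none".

19:15

Oksana free within 08:00–20:00: 08:00–11:45, 14:30–15:45, 16:15–20:00.
Rania free within 08:00–20:00: 08:00–10:30, 11:00–14:15, 14:45–19:30.
Oksana ∩ Rania: 08:00–10:30, 11:00–11:45, 14:45–15:45, 16:15–19:30.
Oksana ∩ Rania ∩ Uma: 08:00–10:30, 11:00–11:45, 17:00–18:30, 18:45–19:30.
Windows ≥ 15 min: 08:00–10:30, 11:00–11:45, 17:00–18:30, 18:45–19:30.
Latest start in the last window 18:45–19:30 is 19:30 − 15 min = 19:15.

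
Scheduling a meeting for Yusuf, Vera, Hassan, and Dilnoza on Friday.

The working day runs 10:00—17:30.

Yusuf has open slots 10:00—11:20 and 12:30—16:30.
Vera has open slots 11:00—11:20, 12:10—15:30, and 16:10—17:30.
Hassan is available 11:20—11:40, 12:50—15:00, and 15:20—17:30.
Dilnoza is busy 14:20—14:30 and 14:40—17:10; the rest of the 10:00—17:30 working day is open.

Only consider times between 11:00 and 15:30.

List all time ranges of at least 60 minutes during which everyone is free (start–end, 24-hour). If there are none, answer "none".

12:50–14:20

Dilnoza free within 10:00–17:30: 10:00–14:20, 14:30–14:40, 17:10–17:30.
Yusuf ∩ Vera: 11:00–11:20, 12:30–15:30, 16:10–16:30.
Yusuf ∩ Vera ∩ Hassan: 12:50–15:00, 15:20–15:30, 16:10–16:30.
Yusuf ∩ Vera ∩ Hassan ∩ Dilnoza: 12:50–14:20, 14:30–14:40.
Restricted to 11:00–15:30: 12:50–14:20, 14:30–14:40.
Windows ≥ 60 min: 12:50–14:20.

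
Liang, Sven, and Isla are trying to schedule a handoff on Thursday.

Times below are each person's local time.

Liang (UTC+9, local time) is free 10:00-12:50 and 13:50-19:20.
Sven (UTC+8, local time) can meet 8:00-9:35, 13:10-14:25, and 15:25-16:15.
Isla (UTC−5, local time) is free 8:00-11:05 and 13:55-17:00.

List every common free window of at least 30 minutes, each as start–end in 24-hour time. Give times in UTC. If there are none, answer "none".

Liang → UTC: 01:00–03:50, 04:50–10:20.
Sven → UTC: 00:00–01:35, 05:10–06:25, 07:25–08:15.
Isla → UTC: 13:00–16:05, 18:55–22:00.
Liang ∩ Sven: 01:00–01:35, 05:10–06:25, 07:25–08:15.
Liang ∩ Sven ∩ Isla: (none).
Windows ≥ 30 min: (none).

none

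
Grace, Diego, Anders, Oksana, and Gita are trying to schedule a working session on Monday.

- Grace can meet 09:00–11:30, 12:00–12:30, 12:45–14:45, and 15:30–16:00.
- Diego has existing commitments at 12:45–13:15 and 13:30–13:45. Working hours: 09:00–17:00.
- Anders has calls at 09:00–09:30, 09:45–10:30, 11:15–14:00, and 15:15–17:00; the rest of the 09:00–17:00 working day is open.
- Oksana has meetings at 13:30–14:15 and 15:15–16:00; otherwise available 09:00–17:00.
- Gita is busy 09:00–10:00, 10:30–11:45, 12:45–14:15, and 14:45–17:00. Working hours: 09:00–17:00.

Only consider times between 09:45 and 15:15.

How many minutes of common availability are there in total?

Diego free within 09:00–17:00: 09:00–12:45, 13:15–13:30, 13:45–17:00.
Anders free within 09:00–17:00: 09:30–09:45, 10:30–11:15, 14:00–15:15.
Oksana free within 09:00–17:00: 09:00–13:30, 14:15–15:15, 16:00–17:00.
Gita free within 09:00–17:00: 10:00–10:30, 11:45–12:45, 14:15–14:45.
Grace ∩ Diego: 09:00–11:30, 12:00–12:30, 13:15–13:30, 13:45–14:45, 15:30–16:00.
Grace ∩ Diego ∩ Anders: 09:30–09:45, 10:30–11:15, 14:00–14:45.
Grace ∩ Diego ∩ Anders ∩ Oksana: 09:30–09:45, 10:30–11:15, 14:15–14:45.
Grace ∩ Diego ∩ Anders ∩ Oksana ∩ Gita: 14:15–14:45.
Restricted to 09:45–15:15: 14:15–14:45.
Total common minutes: 30.

30 minutes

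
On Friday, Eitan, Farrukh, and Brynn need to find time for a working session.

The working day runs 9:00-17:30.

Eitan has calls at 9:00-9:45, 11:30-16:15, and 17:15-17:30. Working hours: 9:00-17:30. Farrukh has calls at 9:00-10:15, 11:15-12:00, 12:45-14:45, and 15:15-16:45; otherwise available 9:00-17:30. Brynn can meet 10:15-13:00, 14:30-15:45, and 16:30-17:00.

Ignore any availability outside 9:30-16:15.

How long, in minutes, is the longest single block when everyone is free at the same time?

60 minutes

Eitan free within 09:00–17:30: 09:45–11:30, 16:15–17:15.
Farrukh free within 09:00–17:30: 10:15–11:15, 12:00–12:45, 14:45–15:15, 16:45–17:30.
Eitan ∩ Farrukh: 10:15–11:15, 16:45–17:15.
Eitan ∩ Farrukh ∩ Brynn: 10:15–11:15, 16:45–17:00.
Restricted to 09:30–16:15: 10:15–11:15.
Single common window of 60 minutes.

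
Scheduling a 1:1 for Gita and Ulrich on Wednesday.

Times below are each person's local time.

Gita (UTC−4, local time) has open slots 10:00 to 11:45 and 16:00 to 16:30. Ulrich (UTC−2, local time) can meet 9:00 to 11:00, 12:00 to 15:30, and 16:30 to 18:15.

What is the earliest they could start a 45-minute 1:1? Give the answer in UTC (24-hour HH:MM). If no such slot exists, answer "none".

Gita → UTC: 14:00–15:45, 20:00–20:30.
Ulrich → UTC: 11:00–13:00, 14:00–17:30, 18:30–20:15.
Gita ∩ Ulrich: 14:00–15:45, 20:00–20:15.
Windows ≥ 45 min: 14:00–15:45.
Earliest such window starts at 14:00.

14:00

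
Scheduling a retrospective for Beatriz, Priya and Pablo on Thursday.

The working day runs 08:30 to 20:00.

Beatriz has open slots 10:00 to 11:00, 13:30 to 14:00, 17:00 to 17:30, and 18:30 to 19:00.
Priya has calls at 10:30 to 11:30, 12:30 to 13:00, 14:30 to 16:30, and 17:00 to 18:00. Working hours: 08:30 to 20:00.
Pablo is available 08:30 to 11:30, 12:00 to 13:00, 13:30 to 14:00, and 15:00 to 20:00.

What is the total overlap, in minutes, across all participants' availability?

90 minutes

Priya free within 08:30–20:00: 08:30–10:30, 11:30–12:30, 13:00–14:30, 16:30–17:00, 18:00–20:00.
Beatriz ∩ Priya: 10:00–10:30, 13:30–14:00, 18:30–19:00.
Beatriz ∩ Priya ∩ Pablo: 10:00–10:30, 13:30–14:00, 18:30–19:00.
Total common minutes: 30 + 30 + 30 = 90.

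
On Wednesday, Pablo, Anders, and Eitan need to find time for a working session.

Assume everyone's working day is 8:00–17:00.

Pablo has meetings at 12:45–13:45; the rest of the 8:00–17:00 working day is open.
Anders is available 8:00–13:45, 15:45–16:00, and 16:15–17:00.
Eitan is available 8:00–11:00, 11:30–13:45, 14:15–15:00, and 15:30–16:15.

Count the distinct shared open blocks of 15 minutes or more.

3

Pablo free within 08:00–17:00: 08:00–12:45, 13:45–17:00.
Pablo ∩ Anders: 08:00–12:45, 15:45–16:00, 16:15–17:00.
Pablo ∩ Anders ∩ Eitan: 08:00–11:00, 11:30–12:45, 15:45–16:00.
Windows ≥ 15 min: 08:00–11:00, 11:30–12:45, 15:45–16:00.
That's 3 windows.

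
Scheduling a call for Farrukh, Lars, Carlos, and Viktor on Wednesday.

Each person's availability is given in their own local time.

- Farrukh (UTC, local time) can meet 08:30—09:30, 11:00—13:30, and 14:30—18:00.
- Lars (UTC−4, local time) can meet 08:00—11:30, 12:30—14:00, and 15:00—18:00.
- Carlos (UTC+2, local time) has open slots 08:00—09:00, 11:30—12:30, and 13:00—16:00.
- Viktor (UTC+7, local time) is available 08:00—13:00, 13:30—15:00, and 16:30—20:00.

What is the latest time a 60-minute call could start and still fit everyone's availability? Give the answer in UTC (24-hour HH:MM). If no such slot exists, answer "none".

Farrukh → UTC: 08:30–09:30, 11:00–13:30, 14:30–18:00.
Lars → UTC: 12:00–15:30, 16:30–18:00, 19:00–22:00.
Carlos → UTC: 06:00–07:00, 09:30–10:30, 11:00–14:00.
Viktor → UTC: 01:00–06:00, 06:30–08:00, 09:30–13:00.
Farrukh ∩ Lars: 12:00–13:30, 14:30–15:30, 16:30–18:00.
Farrukh ∩ Lars ∩ Carlos: 12:00–13:30.
Farrukh ∩ Lars ∩ Carlos ∩ Viktor: 12:00–13:00.
Windows ≥ 60 min: 12:00–13:00.
Latest start in the last window 12:00–13:00 is 13:00 − 60 min = 12:00.

12:00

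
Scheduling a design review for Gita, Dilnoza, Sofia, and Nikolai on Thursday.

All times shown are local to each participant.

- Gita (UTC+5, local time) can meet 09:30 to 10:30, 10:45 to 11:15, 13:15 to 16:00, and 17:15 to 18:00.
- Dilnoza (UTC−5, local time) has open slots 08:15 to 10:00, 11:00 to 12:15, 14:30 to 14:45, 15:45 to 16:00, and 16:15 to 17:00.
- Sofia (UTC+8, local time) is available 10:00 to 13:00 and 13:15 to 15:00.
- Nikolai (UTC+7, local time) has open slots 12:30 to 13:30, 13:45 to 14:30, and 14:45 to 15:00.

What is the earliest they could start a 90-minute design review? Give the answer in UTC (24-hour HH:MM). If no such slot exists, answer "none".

Gita → UTC: 04:30–05:30, 05:45–06:15, 08:15–11:00, 12:15–13:00.
Dilnoza → UTC: 13:15–15:00, 16:00–17:15, 19:30–19:45, 20:45–21:00, 21:15–22:00.
Sofia → UTC: 02:00–05:00, 05:15–07:00.
Nikolai → UTC: 05:30–06:30, 06:45–07:30, 07:45–08:00.
Gita ∩ Dilnoza: (none).
Gita ∩ Dilnoza ∩ Sofia: (none).
Gita ∩ Dilnoza ∩ Sofia ∩ Nikolai: (none).
Windows ≥ 90 min: (none).

none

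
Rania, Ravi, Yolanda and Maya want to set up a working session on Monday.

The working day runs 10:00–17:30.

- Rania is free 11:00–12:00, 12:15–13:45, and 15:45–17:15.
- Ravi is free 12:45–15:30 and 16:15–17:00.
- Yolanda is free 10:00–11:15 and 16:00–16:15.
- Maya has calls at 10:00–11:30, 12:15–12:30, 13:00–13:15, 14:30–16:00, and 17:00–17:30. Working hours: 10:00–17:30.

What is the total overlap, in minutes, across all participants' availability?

0 minutes

Maya free within 10:00–17:30: 11:30–12:15, 12:30–13:00, 13:15–14:30, 16:00–17:00.
Rania ∩ Ravi: 12:45–13:45, 16:15–17:00.
Rania ∩ Ravi ∩ Yolanda: (none).
Rania ∩ Ravi ∩ Yolanda ∩ Maya: (none).
Total common minutes: 0.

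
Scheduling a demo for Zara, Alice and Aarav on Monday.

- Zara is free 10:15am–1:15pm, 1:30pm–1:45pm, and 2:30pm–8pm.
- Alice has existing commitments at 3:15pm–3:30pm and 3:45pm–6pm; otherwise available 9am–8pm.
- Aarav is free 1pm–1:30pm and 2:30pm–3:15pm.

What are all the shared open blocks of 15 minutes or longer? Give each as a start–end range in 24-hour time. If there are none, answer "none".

13:00–13:15, 14:30–15:15

Alice free within 09:00–20:00: 09:00–15:15, 15:30–15:45, 18:00–20:00.
Zara ∩ Alice: 10:15–13:15, 13:30–13:45, 14:30–15:15, 15:30–15:45, 18:00–20:00.
Zara ∩ Alice ∩ Aarav: 13:00–13:15, 14:30–15:15.
Windows ≥ 15 min: 13:00–13:15, 14:30–15:15.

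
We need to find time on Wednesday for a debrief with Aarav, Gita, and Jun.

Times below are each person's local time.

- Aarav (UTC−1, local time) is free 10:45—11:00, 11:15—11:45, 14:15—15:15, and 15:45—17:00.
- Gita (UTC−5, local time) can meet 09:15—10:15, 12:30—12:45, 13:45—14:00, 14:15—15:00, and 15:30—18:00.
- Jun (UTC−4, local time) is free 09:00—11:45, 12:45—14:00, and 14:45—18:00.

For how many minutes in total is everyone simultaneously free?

15 minutes

Aarav → UTC: 11:45–12:00, 12:15–12:45, 15:15–16:15, 16:45–18:00.
Gita → UTC: 14:15–15:15, 17:30–17:45, 18:45–19:00, 19:15–20:00, 20:30–23:00.
Jun → UTC: 13:00–15:45, 16:45–18:00, 18:45–22:00.
Aarav ∩ Gita: 17:30–17:45.
Aarav ∩ Gita ∩ Jun: 17:30–17:45.
Total common minutes: 15.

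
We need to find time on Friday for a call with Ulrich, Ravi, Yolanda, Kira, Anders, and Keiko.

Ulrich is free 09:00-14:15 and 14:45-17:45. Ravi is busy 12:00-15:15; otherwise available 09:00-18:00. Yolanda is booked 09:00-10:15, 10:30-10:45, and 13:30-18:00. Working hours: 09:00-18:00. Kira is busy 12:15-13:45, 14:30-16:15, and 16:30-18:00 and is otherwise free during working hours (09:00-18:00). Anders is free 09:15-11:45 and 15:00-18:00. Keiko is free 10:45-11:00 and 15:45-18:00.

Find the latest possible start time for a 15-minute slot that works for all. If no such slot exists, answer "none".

Ravi free within 09:00–18:00: 09:00–12:00, 15:15–18:00.
Yolanda free within 09:00–18:00: 10:15–10:30, 10:45–13:30.
Kira free within 09:00–18:00: 09:00–12:15, 13:45–14:30, 16:15–16:30.
Ulrich ∩ Ravi: 09:00–12:00, 15:15–17:45.
Ulrich ∩ Ravi ∩ Yolanda: 10:15–10:30, 10:45–12:00.
Ulrich ∩ Ravi ∩ Yolanda ∩ Kira: 10:15–10:30, 10:45–12:00.
Ulrich ∩ Ravi ∩ Yolanda ∩ Kira ∩ Anders: 10:15–10:30, 10:45–11:45.
Ulrich ∩ Ravi ∩ Yolanda ∩ Kira ∩ Anders ∩ Keiko: 10:45–11:00.
Windows ≥ 15 min: 10:45–11:00.
Latest start in the last window 10:45–11:00 is 11:00 − 15 min = 10:45.

10:45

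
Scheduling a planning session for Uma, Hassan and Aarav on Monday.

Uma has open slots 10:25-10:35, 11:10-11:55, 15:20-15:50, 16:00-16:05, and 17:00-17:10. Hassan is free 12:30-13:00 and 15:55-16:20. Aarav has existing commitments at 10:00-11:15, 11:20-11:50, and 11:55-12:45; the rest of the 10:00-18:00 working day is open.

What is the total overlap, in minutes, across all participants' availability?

Aarav free within 10:00–18:00: 11:15–11:20, 11:50–11:55, 12:45–18:00.
Uma ∩ Hassan: 16:00–16:05.
Uma ∩ Hassan ∩ Aarav: 16:00–16:05.
Total common minutes: 5.

5 minutes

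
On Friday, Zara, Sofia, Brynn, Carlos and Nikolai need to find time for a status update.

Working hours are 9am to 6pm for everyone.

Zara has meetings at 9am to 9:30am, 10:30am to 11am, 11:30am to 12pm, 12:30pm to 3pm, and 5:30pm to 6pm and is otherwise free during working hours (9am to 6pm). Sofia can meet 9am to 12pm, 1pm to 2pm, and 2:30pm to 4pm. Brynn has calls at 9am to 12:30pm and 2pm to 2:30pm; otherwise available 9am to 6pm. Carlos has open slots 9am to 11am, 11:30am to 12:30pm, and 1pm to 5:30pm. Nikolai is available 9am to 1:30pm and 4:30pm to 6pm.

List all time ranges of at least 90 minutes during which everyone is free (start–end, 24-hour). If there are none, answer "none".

none

Zara free within 09:00–18:00: 09:30–10:30, 11:00–11:30, 12:00–12:30, 15:00–17:30.
Brynn free within 09:00–18:00: 12:30–14:00, 14:30–18:00.
Zara ∩ Sofia: 09:30–10:30, 11:00–11:30, 15:00–16:00.
Zara ∩ Sofia ∩ Brynn: 15:00–16:00.
Zara ∩ Sofia ∩ Brynn ∩ Carlos: 15:00–16:00.
Zara ∩ Sofia ∩ Brynn ∩ Carlos ∩ Nikolai: (none).
Windows ≥ 90 min: (none).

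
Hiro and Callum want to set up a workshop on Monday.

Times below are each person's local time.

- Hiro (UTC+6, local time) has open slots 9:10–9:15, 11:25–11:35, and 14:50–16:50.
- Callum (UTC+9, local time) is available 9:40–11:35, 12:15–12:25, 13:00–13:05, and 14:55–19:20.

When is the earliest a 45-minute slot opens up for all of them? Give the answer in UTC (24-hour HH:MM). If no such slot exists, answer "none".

08:50

Hiro → UTC: 03:10–03:15, 05:25–05:35, 08:50–10:50.
Callum → UTC: 00:40–02:35, 03:15–03:25, 04:00–04:05, 05:55–10:20.
Hiro ∩ Callum: 08:50–10:20.
Windows ≥ 45 min: 08:50–10:20.
Earliest such window starts at 08:50.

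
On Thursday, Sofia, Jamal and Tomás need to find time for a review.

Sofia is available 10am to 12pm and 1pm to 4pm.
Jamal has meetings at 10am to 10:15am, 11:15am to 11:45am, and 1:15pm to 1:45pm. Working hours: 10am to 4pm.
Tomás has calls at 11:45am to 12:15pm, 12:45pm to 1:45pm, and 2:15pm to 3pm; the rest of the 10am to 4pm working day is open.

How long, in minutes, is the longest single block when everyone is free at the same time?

Jamal free within 10:00–16:00: 10:15–11:15, 11:45–13:15, 13:45–16:00.
Tomás free within 10:00–16:00: 10:00–11:45, 12:15–12:45, 13:45–14:15, 15:00–16:00.
Sofia ∩ Jamal: 10:15–11:15, 11:45–12:00, 13:00–13:15, 13:45–16:00.
Sofia ∩ Jamal ∩ Tomás: 10:15–11:15, 13:45–14:15, 15:00–16:00.
Common window lengths: 60, 30, 60 min; longest is 60.

60 minutes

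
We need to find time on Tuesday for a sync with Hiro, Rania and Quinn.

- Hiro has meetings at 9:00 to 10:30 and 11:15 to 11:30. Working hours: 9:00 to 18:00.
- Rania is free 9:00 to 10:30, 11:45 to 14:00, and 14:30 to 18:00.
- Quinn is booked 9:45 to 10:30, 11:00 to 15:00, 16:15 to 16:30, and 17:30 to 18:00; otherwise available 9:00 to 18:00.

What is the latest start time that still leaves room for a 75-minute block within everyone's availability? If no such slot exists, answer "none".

Hiro free within 09:00–18:00: 10:30–11:15, 11:30–18:00.
Quinn free within 09:00–18:00: 09:00–09:45, 10:30–11:00, 15:00–16:15, 16:30–17:30.
Hiro ∩ Rania: 11:45–14:00, 14:30–18:00.
Hiro ∩ Rania ∩ Quinn: 15:00–16:15, 16:30–17:30.
Windows ≥ 75 min: 15:00–16:15.
Latest start in the last window 15:00–16:15 is 16:15 − 75 min = 15:00.

15:00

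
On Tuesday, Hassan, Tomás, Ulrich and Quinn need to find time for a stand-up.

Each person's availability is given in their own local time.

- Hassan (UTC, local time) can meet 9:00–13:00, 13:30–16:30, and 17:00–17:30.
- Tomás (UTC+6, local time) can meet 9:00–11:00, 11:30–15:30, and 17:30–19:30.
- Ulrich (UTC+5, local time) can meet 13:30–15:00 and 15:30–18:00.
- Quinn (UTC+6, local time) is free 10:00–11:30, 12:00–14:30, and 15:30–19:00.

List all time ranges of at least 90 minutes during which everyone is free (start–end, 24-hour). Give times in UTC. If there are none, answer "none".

Hassan → UTC: 09:00–13:00, 13:30–16:30, 17:00–17:30.
Tomás → UTC: 03:00–05:00, 05:30–09:30, 11:30–13:30.
Ulrich → UTC: 08:30–10:00, 10:30–13:00.
Quinn → UTC: 04:00–05:30, 06:00–08:30, 09:30–13:00.
Hassan ∩ Tomás: 09:00–09:30, 11:30–13:00.
Hassan ∩ Tomás ∩ Ulrich: 09:00–09:30, 11:30–13:00.
Hassan ∩ Tomás ∩ Ulrich ∩ Quinn: 11:30–13:00.
Windows ≥ 90 min: 11:30–13:00.

11:30–13:00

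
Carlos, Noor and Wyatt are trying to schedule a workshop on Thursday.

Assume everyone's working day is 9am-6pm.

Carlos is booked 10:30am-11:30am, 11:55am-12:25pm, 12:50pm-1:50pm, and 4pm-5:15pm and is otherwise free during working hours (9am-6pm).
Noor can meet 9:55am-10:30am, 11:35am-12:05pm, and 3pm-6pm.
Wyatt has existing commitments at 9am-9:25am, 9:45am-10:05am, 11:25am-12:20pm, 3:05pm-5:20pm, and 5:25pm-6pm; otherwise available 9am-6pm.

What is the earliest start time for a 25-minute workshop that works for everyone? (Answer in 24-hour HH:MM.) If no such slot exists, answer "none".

10:05

Carlos free within 09:00–18:00: 09:00–10:30, 11:30–11:55, 12:25–12:50, 13:50–16:00, 17:15–18:00.
Wyatt free within 09:00–18:00: 09:25–09:45, 10:05–11:25, 12:20–15:05, 17:20–17:25.
Carlos ∩ Noor: 09:55–10:30, 11:35–11:55, 15:00–16:00, 17:15–18:00.
Carlos ∩ Noor ∩ Wyatt: 10:05–10:30, 15:00–15:05, 17:20–17:25.
Windows ≥ 25 min: 10:05–10:30.
Earliest such window starts at 10:05.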